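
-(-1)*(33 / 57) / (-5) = -11 / 95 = -0.12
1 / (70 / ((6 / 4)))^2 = 9 / 19600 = 0.00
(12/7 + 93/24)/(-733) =-313/41048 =-0.01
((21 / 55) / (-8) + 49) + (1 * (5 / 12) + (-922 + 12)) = -1136033 / 1320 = -860.63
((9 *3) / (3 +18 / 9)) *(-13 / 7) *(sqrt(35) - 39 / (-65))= -65.35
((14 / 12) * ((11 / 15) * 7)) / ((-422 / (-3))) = 539 / 12660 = 0.04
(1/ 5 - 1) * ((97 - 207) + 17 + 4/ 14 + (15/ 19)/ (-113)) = 5574032/ 75145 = 74.18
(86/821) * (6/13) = 516/10673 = 0.05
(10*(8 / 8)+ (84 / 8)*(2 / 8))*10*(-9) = -4545 / 4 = -1136.25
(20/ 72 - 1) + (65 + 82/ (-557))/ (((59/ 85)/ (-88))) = -4864027939/ 591534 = -8222.74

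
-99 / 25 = -3.96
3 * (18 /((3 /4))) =72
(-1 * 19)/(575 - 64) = -19/511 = -0.04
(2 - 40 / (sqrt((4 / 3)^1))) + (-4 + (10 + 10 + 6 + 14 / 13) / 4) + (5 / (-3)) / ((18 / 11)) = 2633 / 702 - 20* sqrt(3) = -30.89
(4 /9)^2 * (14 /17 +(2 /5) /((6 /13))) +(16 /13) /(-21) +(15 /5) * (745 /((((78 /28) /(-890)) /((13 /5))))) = -3489561349324 /1879605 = -1856539.72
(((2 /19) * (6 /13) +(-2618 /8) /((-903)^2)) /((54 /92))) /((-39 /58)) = -3698639729 /30297220317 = -0.12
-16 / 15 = -1.07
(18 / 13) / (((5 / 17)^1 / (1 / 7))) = 306 / 455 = 0.67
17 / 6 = 2.83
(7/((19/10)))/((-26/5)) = -175/247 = -0.71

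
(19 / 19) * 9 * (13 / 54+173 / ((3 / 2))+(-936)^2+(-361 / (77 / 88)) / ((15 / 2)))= 1655935907 / 210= 7885409.08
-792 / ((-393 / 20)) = 5280 / 131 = 40.31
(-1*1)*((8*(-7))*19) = 1064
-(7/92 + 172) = -15831/92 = -172.08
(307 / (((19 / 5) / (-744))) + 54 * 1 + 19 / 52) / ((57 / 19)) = -59332367 / 2964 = -20017.67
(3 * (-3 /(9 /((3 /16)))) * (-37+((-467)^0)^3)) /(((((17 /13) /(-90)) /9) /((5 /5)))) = -4181.03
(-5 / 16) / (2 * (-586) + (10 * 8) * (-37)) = 5 / 66112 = 0.00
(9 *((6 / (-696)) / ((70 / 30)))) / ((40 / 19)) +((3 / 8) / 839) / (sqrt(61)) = -513 / 32480 +3 *sqrt(61) / 409432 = -0.02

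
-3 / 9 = -1 / 3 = -0.33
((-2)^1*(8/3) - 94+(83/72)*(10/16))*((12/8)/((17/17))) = -56801/384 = -147.92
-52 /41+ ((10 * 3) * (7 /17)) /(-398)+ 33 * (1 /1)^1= 4396978 /138703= 31.70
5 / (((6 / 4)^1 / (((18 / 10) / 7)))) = 6 / 7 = 0.86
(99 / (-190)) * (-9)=891 / 190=4.69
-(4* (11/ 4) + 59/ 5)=-114/ 5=-22.80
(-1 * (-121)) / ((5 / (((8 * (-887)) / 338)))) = -429308 / 845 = -508.06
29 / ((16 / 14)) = 25.38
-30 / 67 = -0.45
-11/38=-0.29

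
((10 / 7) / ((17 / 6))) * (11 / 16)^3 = 19965 / 121856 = 0.16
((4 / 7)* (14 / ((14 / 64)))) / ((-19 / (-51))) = 98.17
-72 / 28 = -18 / 7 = -2.57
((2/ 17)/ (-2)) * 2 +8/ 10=58/ 85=0.68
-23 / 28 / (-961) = 23 / 26908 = 0.00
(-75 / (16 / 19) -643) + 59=-10769 / 16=-673.06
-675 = -675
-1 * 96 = -96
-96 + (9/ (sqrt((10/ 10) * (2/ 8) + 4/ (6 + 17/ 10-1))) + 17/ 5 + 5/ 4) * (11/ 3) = -1579/ 20 + 66 * sqrt(15209)/ 227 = -43.09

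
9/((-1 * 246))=-3/82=-0.04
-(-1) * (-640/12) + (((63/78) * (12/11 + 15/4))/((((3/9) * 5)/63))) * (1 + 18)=47272429/17160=2754.80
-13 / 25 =-0.52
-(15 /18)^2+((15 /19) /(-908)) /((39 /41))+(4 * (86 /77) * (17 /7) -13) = -1547973593 /543981438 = -2.85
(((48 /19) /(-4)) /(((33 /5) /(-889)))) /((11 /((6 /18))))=17780 /6897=2.58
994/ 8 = 497/ 4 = 124.25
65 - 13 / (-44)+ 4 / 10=14453 / 220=65.70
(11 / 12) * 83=913 / 12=76.08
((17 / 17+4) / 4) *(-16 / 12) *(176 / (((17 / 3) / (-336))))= 295680 / 17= 17392.94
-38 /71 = -0.54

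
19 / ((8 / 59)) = 1121 / 8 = 140.12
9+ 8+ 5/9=158/9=17.56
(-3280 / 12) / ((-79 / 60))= 16400 / 79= 207.59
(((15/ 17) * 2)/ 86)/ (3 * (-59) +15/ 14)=-70/ 600151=-0.00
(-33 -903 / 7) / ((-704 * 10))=81 / 3520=0.02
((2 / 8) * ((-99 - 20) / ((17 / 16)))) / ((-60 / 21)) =49 / 5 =9.80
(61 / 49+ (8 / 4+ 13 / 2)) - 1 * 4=563 / 98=5.74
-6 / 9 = -2 / 3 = -0.67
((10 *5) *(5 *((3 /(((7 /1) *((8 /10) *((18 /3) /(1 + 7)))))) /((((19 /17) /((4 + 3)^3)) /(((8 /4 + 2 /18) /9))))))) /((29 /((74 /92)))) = 19263125 /54027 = 356.55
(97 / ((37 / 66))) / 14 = 12.36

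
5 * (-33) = -165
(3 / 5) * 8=24 / 5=4.80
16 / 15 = 1.07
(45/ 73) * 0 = 0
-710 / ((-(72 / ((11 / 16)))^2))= 42955 / 663552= 0.06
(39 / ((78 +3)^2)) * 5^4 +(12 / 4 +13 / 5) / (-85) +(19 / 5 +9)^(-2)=13916414219 / 3807129600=3.66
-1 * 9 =-9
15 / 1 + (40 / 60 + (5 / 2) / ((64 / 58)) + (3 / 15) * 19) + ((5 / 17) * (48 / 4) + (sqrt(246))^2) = 4426991 / 16320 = 271.26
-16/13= -1.23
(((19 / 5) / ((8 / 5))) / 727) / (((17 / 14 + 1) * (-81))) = -133 / 7301988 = -0.00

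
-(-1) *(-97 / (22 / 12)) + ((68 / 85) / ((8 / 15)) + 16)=-779 / 22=-35.41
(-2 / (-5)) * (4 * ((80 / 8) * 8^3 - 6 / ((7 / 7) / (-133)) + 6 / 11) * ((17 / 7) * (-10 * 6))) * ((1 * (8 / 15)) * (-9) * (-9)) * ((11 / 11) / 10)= -5961023.70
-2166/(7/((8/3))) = -5776/7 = -825.14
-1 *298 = -298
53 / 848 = 1 / 16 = 0.06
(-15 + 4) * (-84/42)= 22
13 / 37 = 0.35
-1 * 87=-87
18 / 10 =9 / 5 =1.80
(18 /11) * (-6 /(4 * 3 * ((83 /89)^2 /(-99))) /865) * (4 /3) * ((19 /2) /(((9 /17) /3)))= 46052694 /5958985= 7.73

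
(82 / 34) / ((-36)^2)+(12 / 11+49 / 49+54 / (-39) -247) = -775961177 / 3150576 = -246.29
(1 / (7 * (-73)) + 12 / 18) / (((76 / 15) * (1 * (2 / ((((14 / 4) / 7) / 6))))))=5095 / 932064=0.01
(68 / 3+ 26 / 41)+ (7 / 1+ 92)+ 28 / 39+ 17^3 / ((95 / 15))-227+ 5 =6853504 / 10127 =676.76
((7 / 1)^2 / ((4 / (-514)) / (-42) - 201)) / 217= -37779 / 33628676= -0.00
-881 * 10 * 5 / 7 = -44050 / 7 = -6292.86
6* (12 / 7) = 72 / 7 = 10.29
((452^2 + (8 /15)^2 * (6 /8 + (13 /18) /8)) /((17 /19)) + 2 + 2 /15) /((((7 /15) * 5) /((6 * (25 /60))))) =244652.32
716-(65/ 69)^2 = 3404651/ 4761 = 715.11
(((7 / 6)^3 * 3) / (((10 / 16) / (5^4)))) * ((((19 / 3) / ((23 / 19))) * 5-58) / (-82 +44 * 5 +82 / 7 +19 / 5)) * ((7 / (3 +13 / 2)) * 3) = -46156223750 / 21132009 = -2184.19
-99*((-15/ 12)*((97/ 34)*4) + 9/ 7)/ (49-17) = 305811/ 7616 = 40.15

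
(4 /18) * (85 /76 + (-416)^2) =13152341 /342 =38457.14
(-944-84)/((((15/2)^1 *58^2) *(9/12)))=-2056/37845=-0.05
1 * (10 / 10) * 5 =5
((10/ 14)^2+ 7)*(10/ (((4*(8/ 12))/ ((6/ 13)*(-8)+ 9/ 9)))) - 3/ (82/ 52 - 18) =-419886/ 5551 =-75.64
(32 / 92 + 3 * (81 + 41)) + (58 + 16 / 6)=29464 / 69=427.01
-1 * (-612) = 612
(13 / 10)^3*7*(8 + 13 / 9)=261443 / 1800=145.25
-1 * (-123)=123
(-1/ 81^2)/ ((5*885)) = -1/ 29032425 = -0.00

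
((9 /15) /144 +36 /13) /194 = 0.01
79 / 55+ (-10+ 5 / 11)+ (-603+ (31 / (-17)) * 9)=-586732 / 935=-627.52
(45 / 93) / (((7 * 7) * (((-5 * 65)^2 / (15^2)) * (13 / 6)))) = 162 / 16686215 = 0.00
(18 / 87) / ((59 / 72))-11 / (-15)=0.99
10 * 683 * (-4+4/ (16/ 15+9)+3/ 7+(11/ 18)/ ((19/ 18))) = -355965940/ 20083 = -17724.74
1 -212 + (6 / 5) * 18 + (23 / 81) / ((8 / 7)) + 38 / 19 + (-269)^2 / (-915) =-52618607 / 197640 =-266.23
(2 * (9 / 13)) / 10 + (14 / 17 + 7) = 8798 / 1105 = 7.96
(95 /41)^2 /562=9025 /944722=0.01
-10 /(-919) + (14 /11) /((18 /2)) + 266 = 24214802 /90981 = 266.15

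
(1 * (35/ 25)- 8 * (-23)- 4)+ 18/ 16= 7301/ 40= 182.52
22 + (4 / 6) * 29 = 41.33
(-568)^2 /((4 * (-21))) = -80656 /21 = -3840.76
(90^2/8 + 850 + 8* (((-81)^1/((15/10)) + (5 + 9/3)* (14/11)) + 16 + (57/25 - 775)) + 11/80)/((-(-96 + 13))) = -19983339/365200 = -54.72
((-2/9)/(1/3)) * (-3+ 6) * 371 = -742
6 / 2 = 3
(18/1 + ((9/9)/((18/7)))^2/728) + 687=23755687/33696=705.00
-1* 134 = -134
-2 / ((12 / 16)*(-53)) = 8 / 159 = 0.05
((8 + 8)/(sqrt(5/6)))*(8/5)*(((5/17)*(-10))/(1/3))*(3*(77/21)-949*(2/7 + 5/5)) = 6500352*sqrt(30)/119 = 299192.39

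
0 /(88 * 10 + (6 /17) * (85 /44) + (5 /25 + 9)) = 0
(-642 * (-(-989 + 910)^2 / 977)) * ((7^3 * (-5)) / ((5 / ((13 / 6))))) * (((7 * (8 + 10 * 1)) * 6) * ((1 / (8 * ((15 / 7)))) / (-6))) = 437716348251 / 19540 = 22401041.36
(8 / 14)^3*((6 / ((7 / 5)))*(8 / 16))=960 / 2401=0.40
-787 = -787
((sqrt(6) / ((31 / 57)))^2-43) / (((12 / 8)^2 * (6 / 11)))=-18.51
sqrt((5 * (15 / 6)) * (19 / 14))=5 * sqrt(133) / 14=4.12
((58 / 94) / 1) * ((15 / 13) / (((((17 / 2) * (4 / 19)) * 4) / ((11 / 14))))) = 90915 / 1163344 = 0.08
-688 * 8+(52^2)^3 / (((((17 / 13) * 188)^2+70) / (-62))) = -103606366658688 / 5113123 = -20262834.80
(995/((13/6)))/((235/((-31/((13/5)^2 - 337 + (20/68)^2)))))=267426150/1457454349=0.18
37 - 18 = 19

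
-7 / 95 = -0.07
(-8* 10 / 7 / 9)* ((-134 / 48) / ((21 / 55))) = 36850 / 3969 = 9.28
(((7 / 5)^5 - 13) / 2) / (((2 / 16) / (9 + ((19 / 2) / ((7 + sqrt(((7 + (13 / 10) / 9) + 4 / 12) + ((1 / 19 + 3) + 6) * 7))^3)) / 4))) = -42630333737611467564 / 162916847932165625 - 86481328753782 * sqrt(23017930) / 32583369586433125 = -274.40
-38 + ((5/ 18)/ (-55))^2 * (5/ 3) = -4469251/ 117612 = -38.00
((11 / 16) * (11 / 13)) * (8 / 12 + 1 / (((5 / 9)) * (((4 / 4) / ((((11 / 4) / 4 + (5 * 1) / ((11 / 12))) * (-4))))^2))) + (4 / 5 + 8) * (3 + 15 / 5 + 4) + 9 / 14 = 251968909 / 349440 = 721.06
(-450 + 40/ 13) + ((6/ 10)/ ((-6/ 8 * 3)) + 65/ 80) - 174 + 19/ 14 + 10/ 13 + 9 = -13306039/ 21840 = -609.25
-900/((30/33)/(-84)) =83160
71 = 71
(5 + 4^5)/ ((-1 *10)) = -1029/ 10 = -102.90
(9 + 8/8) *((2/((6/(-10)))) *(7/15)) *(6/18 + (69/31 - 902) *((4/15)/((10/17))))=6339.89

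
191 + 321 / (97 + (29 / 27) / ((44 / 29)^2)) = 194.29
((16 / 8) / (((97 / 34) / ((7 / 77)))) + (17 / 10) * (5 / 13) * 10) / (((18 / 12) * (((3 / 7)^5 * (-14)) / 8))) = -1759049432 / 10111959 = -173.96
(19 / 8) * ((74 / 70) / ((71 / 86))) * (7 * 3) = 90687 / 1420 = 63.86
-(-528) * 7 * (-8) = -29568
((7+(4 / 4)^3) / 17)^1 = 8 / 17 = 0.47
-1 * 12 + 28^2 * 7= 5476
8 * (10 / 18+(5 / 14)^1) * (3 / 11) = 460 / 231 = 1.99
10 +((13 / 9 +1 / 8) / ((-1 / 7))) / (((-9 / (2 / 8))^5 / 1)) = 43535647511 / 4353564672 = 10.00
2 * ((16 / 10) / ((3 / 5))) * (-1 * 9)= -48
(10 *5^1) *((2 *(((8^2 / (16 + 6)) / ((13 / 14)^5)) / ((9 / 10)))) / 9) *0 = 0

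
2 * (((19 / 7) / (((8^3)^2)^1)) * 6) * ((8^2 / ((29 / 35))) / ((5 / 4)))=57 / 7424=0.01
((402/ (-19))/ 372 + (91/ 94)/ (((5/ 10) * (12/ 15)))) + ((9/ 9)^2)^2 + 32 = 3915853/ 110732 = 35.36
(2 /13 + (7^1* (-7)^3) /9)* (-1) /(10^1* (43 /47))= 293233 /10062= 29.14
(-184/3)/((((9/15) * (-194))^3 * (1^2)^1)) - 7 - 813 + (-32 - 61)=-67494903494/73926513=-913.00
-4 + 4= 0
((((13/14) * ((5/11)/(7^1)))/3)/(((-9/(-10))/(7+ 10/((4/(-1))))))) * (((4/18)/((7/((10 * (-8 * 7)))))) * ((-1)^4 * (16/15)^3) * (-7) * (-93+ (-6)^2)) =-16187392/18711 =-865.13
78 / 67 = 1.16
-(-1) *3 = 3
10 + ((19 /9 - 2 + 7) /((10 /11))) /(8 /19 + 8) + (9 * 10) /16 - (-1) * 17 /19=596743 /34200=17.45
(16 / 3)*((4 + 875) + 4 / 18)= 126608 / 27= 4689.19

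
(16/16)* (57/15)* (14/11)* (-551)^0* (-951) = -252966/55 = -4599.38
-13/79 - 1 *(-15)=1172/79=14.84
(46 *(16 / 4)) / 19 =184 / 19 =9.68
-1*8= -8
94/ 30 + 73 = 1142/ 15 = 76.13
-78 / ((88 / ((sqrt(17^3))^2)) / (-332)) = 15903381 / 11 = 1445761.91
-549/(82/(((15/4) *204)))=-419985/82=-5121.77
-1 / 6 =-0.17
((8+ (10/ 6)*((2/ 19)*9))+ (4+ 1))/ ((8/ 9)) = 2493/ 152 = 16.40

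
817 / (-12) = -817 / 12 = -68.08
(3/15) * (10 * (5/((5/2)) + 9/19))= 94/19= 4.95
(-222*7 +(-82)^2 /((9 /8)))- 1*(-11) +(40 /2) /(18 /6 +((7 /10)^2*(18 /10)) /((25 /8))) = 136622695 /30771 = 4439.98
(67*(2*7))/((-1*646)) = -469/323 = -1.45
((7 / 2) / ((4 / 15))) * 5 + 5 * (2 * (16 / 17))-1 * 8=67.04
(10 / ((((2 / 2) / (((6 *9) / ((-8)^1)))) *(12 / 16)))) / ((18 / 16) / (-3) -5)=16.74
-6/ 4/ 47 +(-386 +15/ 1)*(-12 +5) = 244115/ 94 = 2596.97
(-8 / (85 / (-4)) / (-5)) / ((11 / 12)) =-384 / 4675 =-0.08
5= 5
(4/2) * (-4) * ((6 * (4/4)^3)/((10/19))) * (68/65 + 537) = -15947688/325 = -49069.81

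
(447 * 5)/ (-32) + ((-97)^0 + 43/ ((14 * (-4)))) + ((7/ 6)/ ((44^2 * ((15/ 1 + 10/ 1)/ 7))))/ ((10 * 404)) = -571686158657/ 8212512000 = -69.61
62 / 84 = 31 / 42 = 0.74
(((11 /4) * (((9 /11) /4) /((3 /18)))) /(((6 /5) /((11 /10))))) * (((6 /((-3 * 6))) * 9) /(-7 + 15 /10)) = 27 /16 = 1.69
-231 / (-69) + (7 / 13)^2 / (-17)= 3.33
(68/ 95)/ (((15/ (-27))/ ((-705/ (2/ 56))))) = 2416176/ 95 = 25433.43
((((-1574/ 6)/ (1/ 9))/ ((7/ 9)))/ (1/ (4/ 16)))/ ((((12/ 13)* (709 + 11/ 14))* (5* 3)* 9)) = -10231/ 1192440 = -0.01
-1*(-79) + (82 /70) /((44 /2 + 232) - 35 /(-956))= 671544331 /8500065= 79.00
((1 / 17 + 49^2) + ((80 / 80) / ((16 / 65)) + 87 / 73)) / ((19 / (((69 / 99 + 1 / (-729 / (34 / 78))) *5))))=6503541079595 / 14748240078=440.97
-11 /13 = -0.85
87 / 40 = 2.18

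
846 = 846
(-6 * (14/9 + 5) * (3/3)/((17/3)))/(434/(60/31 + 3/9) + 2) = -12449/346664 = -0.04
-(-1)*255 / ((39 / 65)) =425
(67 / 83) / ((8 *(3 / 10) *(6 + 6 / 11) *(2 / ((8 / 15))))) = 737 / 53784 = 0.01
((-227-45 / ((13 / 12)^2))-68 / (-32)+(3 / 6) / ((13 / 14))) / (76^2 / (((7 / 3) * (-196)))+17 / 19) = 2314466931 / 103396904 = 22.38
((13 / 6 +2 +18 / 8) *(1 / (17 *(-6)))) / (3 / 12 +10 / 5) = -77 / 2754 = -0.03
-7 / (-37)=7 / 37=0.19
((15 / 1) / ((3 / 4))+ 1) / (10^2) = 21 / 100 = 0.21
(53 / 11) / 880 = 53 / 9680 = 0.01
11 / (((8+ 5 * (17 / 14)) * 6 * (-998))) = -77 / 589818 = -0.00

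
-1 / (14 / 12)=-0.86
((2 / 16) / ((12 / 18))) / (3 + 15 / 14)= 7 / 152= 0.05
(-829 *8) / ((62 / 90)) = -9627.10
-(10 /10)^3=-1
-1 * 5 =-5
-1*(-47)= 47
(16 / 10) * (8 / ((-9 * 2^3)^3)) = -1 / 29160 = -0.00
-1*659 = -659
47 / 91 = 0.52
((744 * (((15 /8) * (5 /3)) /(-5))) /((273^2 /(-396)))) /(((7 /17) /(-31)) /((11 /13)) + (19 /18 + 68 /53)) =113150715480 /106380152333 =1.06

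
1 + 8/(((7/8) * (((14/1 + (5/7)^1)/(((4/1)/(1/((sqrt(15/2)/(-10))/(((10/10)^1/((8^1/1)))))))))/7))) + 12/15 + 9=-27.32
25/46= 0.54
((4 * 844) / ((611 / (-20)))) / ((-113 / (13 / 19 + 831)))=1066951040 / 1311817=813.34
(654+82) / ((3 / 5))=3680 / 3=1226.67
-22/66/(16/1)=-1/48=-0.02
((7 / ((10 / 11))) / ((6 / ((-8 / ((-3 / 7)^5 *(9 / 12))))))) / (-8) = -1294139 / 10935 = -118.35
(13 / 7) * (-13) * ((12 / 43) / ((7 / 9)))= -18252 / 2107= -8.66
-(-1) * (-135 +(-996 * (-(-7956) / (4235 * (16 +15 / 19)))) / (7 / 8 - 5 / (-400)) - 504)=-14667335721 / 19183703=-764.57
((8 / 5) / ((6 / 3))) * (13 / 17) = 52 / 85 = 0.61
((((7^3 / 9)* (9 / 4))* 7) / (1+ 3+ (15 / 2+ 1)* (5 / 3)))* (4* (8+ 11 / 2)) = 194481 / 109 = 1784.23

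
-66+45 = -21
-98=-98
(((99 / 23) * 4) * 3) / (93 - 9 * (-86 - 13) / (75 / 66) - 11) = 7425 / 124499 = 0.06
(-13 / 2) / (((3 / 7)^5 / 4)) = -436982 / 243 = -1798.28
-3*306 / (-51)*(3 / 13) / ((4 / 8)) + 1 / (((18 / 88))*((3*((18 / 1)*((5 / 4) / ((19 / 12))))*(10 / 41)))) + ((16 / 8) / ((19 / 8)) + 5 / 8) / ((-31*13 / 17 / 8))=8.28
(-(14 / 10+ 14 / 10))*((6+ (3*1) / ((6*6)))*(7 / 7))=-511 / 30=-17.03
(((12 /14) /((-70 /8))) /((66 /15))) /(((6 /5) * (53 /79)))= -0.03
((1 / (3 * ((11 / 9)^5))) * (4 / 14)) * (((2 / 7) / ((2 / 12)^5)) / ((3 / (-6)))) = -155.16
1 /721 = 0.00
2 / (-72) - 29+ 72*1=1547 / 36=42.97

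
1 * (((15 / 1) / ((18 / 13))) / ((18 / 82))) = 2665 / 54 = 49.35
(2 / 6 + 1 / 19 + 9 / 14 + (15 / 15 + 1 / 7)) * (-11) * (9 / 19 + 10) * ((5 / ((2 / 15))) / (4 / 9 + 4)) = -2111.07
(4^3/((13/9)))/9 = 4.92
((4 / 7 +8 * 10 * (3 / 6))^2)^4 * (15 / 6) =105800258559305482240 / 5764801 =18352803255360.50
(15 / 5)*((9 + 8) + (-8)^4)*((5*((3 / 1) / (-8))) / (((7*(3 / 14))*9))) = -6855 / 4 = -1713.75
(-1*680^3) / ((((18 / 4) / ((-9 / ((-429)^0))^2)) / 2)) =-11319552000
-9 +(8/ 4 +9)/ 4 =-6.25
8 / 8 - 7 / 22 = 15 / 22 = 0.68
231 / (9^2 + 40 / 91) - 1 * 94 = -675613 / 7411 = -91.16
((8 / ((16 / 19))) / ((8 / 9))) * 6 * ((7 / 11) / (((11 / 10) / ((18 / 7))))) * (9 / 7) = 207765 / 1694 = 122.65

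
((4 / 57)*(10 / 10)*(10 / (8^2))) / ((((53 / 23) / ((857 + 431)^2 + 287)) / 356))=5660743095 / 2014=2810696.67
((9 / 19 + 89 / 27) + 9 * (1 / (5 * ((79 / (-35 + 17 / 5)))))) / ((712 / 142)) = 694309 / 1141425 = 0.61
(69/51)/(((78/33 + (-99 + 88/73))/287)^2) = 1221582267983/99829272737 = 12.24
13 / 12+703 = 8449 / 12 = 704.08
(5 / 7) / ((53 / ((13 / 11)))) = 65 / 4081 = 0.02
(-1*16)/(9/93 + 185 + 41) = -0.07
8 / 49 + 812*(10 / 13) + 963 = 1011415 / 637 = 1587.78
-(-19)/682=19/682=0.03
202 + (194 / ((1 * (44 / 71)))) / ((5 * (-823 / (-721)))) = 23252587 / 90530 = 256.85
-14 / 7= -2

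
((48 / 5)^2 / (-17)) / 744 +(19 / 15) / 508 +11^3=26724653461 / 20078700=1331.00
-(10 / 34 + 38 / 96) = -563 / 816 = -0.69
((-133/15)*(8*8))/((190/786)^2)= -23064384/2375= -9711.32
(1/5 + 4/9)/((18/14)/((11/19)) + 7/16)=35728/147375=0.24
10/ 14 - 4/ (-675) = 3403/ 4725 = 0.72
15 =15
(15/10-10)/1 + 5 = -7/2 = -3.50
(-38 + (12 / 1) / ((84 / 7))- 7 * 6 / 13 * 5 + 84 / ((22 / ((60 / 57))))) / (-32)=133499 / 86944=1.54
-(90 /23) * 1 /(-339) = 0.01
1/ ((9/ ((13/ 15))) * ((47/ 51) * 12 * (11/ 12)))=221/ 23265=0.01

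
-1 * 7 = -7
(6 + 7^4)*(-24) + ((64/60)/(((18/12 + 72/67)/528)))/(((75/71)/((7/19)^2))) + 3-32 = -2698059982099/46704375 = -57768.89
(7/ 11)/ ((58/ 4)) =14/ 319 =0.04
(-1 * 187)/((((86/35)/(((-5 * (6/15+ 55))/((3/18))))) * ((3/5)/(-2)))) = -18129650/43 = -421619.77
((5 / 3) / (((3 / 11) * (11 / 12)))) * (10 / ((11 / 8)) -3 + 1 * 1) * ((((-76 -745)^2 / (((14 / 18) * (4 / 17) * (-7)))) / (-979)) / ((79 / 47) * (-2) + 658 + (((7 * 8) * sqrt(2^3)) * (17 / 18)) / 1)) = 36491074670480895 / 1198432886172676 -1684657575646515 * sqrt(2) / 342409396049336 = 23.49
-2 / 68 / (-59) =1 / 2006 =0.00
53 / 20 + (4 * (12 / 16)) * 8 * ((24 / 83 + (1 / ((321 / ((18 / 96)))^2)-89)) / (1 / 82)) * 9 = -119448090703511 / 76021360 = -1571243.80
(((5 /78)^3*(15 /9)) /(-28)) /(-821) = 625 /32727004128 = 0.00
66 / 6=11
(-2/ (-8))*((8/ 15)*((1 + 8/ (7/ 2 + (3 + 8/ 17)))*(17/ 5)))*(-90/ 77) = -34612/ 30415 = -1.14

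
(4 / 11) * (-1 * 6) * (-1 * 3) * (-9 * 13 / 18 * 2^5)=-14976 / 11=-1361.45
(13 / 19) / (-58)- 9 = -9931 / 1102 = -9.01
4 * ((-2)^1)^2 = 16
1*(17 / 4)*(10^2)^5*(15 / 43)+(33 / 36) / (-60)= 458999999999527 / 30960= 14825581395.33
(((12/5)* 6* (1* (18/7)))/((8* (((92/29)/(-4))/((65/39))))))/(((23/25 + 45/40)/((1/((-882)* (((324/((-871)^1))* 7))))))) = -1262950/609827589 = -0.00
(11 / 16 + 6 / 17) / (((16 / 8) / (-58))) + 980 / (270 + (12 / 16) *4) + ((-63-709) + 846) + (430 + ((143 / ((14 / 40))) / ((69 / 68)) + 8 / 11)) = 5515759551 / 6262256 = 880.79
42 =42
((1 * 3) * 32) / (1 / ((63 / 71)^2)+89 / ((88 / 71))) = 1.31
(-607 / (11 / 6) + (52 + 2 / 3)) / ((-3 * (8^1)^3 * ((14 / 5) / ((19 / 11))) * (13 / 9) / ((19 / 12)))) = 4146085 / 33825792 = 0.12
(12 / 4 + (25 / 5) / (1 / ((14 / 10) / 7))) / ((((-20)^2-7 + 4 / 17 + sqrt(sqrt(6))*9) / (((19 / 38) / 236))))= -116236674225*6^(1 / 4) / 235660578099126802-60886809*6^(3 / 4) / 235660578099126802 + 2660315805*sqrt(6) / 235660578099126802 + 5078706975125 / 235660578099126802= 0.00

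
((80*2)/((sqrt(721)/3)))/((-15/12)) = -384*sqrt(721)/721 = -14.30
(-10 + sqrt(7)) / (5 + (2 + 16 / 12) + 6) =-30 / 43 + 3 * sqrt(7) / 43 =-0.51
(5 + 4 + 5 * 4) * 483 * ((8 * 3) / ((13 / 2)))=672336 / 13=51718.15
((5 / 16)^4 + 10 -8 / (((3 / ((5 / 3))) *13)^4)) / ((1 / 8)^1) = 122923862465185 / 1535088402432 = 80.08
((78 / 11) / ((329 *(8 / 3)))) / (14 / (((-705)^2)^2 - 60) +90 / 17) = 491350328773785 / 321845581873549888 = 0.00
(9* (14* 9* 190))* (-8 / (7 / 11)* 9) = -24377760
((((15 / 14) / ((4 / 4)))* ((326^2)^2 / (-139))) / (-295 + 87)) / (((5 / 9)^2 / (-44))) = -3773804274306 / 63245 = -59669606.68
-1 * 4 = -4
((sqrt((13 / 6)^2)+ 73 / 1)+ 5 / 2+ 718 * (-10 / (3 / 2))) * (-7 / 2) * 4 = 65926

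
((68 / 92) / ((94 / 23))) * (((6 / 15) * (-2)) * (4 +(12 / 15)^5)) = -459816 / 734375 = -0.63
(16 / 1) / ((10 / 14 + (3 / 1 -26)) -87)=-112 / 765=-0.15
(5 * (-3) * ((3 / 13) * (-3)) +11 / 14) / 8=2033 / 1456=1.40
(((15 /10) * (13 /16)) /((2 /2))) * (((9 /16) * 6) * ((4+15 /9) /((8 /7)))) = 41769 /2048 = 20.40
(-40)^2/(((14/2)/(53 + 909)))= 219885.71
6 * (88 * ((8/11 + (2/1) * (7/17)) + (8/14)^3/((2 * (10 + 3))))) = 62356512/75803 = 822.61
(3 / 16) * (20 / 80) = 3 / 64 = 0.05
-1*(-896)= 896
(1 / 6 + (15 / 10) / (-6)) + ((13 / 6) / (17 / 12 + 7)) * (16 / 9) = 1361 / 3636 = 0.37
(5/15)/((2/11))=11/6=1.83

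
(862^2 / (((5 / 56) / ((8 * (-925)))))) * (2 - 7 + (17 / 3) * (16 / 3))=-13979451485440 / 9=-1553272387271.11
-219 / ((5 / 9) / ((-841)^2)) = -1394050851 / 5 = -278810170.20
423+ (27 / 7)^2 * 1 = 21456 / 49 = 437.88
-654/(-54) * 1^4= 12.11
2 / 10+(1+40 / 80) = 17 / 10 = 1.70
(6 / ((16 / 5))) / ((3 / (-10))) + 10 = 15 / 4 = 3.75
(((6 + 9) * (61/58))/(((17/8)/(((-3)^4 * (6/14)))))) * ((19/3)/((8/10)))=7040925/3451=2040.26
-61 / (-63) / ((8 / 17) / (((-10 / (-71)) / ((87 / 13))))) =67405 / 1556604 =0.04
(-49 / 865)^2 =2401 / 748225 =0.00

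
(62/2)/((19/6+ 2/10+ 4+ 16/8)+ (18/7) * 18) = 210/377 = 0.56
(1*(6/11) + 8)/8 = 47/44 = 1.07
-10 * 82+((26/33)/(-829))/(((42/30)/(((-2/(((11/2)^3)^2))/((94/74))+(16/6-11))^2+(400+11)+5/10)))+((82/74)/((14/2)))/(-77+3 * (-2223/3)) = -834129135971677334287343828537/1016825707899405498200544900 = -820.33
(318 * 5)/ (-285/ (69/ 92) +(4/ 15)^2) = -178875/ 42742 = -4.18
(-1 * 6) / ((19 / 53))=-318 / 19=-16.74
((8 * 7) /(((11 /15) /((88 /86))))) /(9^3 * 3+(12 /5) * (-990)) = -160 /387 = -0.41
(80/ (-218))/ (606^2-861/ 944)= -37760/ 37787021607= -0.00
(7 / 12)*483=1127 / 4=281.75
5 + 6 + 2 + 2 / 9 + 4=155 / 9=17.22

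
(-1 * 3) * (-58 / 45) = 58 / 15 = 3.87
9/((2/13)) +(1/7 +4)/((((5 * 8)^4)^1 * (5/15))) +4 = 62.50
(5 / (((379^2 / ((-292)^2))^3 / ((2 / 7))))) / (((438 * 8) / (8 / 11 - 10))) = -180440151454720 / 228205435790926517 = -0.00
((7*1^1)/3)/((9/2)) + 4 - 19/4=-25/108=-0.23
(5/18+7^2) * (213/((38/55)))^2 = 13525885175/2888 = 4683478.25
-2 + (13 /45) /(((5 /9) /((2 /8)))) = -187 /100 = -1.87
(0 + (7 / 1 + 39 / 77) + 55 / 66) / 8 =3853 / 3696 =1.04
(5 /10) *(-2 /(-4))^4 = 1 /32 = 0.03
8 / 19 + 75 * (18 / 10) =2573 / 19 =135.42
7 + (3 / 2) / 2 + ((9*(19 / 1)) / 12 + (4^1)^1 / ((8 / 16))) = 30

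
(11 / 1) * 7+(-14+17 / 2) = 143 / 2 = 71.50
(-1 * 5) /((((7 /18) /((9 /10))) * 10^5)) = -81 /700000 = -0.00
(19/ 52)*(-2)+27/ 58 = -0.27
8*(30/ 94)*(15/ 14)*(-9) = -8100/ 329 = -24.62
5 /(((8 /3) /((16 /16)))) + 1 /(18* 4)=17 /9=1.89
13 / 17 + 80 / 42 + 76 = 28085 / 357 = 78.67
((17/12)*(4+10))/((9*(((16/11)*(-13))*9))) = -1309/101088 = -0.01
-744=-744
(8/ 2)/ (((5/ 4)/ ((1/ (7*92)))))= 4/ 805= 0.00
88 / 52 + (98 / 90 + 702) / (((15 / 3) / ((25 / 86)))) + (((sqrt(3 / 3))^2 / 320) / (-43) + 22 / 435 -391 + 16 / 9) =-1798005593 / 5187520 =-346.60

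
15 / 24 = 0.62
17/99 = 0.17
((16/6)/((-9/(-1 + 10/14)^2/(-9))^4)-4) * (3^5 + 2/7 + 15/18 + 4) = -360439276222/363182463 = -992.45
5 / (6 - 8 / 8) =1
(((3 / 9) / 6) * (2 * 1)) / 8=1 / 72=0.01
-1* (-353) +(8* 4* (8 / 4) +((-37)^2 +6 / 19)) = 33940 / 19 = 1786.32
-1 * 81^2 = -6561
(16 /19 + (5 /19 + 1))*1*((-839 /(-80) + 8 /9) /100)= 0.24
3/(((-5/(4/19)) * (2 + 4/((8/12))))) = -3/190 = -0.02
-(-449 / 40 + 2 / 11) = 11.04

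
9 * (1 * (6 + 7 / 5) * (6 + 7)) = 865.80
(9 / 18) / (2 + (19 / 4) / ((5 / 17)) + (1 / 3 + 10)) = 30 / 1709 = 0.02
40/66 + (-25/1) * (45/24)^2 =-184345/2112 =-87.28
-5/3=-1.67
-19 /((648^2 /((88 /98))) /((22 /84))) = -2299 /216040608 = -0.00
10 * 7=70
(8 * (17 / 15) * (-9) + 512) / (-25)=-2152 / 125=-17.22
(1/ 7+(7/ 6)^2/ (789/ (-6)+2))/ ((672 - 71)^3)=617/ 1012035356262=0.00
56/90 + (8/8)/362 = 10181/16290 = 0.62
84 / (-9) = -28 / 3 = -9.33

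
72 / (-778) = -36 / 389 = -0.09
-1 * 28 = -28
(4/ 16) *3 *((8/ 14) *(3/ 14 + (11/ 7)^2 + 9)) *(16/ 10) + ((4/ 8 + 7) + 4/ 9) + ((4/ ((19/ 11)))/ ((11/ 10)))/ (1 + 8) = 16.19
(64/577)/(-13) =-64/7501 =-0.01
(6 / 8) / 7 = 3 / 28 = 0.11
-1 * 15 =-15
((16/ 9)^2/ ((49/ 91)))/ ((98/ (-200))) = -332800/ 27783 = -11.98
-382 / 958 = -191 / 479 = -0.40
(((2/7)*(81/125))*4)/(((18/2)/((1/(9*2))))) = 4/875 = 0.00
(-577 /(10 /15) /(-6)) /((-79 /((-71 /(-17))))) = -40967 /5372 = -7.63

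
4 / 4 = 1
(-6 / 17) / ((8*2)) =-3 / 136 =-0.02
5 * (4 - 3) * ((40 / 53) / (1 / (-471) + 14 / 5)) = 471000 / 349217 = 1.35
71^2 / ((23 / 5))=25205 / 23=1095.87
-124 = -124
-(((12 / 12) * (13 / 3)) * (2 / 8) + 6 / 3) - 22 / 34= -761 / 204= -3.73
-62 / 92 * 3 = -93 / 46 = -2.02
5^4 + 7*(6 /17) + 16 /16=10684 /17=628.47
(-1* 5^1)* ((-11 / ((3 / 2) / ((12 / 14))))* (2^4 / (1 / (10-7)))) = 10560 / 7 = 1508.57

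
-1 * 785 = -785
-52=-52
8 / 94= 4 / 47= 0.09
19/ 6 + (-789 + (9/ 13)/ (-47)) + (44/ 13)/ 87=-27847505/ 35438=-785.81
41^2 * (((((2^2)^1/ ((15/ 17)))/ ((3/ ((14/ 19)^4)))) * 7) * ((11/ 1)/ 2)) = 169063360928/ 5864445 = 28828.54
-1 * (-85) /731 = 5 /43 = 0.12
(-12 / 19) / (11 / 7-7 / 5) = -3.68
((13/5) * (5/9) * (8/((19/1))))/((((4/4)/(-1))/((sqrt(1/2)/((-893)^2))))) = -52 * sqrt(2)/136363779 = -0.00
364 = 364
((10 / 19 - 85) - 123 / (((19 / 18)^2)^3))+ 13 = -7546045994 / 47045881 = -160.40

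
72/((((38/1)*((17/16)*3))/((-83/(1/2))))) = -31872/323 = -98.67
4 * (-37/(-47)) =148/47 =3.15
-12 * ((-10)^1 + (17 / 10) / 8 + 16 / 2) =429 / 20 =21.45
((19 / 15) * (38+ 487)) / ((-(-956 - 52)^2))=-95 / 145152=-0.00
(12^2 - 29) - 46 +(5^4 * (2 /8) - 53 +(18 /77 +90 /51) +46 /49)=6420963 /36652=175.19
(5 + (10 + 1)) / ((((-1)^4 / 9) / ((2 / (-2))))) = -144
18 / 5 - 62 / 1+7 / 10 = -57.70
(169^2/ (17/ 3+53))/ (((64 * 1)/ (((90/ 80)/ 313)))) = 771147/ 28205056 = 0.03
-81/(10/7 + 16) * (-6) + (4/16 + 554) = 142041/244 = 582.14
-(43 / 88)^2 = -0.24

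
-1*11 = -11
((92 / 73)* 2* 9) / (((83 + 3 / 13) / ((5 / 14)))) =26910 / 276451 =0.10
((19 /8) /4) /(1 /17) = 323 /32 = 10.09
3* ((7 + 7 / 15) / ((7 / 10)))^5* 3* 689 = 23119003648 / 27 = 856259394.37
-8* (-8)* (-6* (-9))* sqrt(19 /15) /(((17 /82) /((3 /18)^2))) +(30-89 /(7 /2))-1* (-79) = 585 /7 +2624* sqrt(285) /85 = 604.73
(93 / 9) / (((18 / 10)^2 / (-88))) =-68200 / 243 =-280.66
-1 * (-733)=733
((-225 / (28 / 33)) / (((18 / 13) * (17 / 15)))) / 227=-160875 / 216104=-0.74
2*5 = 10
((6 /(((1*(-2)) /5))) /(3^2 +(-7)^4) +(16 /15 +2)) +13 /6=18896 /3615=5.23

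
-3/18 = -0.17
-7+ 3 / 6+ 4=-5 / 2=-2.50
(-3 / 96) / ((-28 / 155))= 155 / 896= 0.17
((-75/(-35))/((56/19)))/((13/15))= 4275/5096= 0.84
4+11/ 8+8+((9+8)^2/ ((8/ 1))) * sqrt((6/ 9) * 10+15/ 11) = 107/ 8+289 * sqrt(8745)/ 264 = 115.75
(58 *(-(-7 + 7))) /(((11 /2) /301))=0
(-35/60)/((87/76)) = -133/261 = -0.51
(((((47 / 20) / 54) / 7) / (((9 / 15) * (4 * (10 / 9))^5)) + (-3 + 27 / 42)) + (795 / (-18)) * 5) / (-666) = 3839590297211 / 11457331200000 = 0.34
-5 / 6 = -0.83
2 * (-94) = -188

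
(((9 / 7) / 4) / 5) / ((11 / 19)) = 171 / 1540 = 0.11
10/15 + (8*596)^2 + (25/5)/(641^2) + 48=28022749005473/1232643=22733872.67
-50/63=-0.79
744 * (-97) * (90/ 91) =-6495120/ 91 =-71374.95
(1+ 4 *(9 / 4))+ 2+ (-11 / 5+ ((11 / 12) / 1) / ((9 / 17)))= 11.53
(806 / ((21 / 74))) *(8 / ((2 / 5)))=1192880 / 21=56803.81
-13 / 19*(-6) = 4.11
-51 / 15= -17 / 5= -3.40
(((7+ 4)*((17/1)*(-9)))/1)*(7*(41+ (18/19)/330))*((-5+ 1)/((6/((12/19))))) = 367121664/1805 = 203391.50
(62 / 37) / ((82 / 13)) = 403 / 1517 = 0.27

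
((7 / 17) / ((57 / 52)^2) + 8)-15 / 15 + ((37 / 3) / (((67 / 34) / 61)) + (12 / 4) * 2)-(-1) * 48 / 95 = 7320346097 / 18503055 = 395.63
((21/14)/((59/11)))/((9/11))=0.34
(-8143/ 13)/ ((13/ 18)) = -146574/ 169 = -867.30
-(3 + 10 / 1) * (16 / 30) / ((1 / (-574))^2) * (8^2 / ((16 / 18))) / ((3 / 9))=-2467116288 / 5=-493423257.60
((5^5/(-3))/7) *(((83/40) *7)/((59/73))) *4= -3786875/354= -10697.39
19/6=3.17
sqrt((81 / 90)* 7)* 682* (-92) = -94116* sqrt(70) / 5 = -157486.19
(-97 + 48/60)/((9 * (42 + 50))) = -481/4140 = -0.12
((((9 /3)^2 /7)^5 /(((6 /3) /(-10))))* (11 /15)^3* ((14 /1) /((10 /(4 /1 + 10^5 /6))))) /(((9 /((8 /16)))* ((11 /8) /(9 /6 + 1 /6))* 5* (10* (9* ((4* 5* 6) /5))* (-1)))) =1512863 /1500625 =1.01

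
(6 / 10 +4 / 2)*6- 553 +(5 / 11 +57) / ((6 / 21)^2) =166.42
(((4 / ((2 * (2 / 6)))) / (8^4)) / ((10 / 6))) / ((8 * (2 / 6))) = 27 / 81920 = 0.00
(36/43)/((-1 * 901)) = -36/38743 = -0.00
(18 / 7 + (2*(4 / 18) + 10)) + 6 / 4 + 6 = 2585 / 126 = 20.52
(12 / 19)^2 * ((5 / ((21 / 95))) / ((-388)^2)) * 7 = 75 / 178771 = 0.00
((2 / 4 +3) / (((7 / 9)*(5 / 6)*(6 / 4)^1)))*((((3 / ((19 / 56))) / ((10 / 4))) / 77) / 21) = 288 / 36575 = 0.01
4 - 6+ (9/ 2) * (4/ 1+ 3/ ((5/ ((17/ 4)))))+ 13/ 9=10411/ 360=28.92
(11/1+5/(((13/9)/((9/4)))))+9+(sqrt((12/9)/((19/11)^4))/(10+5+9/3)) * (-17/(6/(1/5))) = 1445/52 - 2057 * sqrt(3)/292410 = 27.78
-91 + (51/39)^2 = -15090/169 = -89.29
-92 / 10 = -46 / 5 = -9.20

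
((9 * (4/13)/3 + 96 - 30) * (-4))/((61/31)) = -107880/793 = -136.04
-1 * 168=-168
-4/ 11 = -0.36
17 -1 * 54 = -37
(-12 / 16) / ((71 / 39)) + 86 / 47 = 18925 / 13348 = 1.42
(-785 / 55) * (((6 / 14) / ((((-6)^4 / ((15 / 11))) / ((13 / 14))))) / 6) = -10205 / 10245312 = -0.00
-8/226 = -4/113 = -0.04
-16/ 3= -5.33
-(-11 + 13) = -2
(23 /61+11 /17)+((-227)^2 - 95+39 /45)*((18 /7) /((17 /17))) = 4800453276 /36295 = 132262.11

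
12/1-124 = -112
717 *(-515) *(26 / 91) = -738510 / 7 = -105501.43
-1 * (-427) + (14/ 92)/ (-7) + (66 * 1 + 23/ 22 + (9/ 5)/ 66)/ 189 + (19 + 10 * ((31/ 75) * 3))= 31336061/ 68310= 458.73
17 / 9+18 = 19.89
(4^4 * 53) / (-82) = -6784 / 41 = -165.46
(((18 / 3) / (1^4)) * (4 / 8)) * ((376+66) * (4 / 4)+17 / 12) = 5321 / 4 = 1330.25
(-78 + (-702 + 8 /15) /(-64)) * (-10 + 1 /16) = 1705487 /2560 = 666.21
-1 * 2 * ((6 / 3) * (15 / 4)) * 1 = -15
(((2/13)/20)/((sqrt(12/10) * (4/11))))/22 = sqrt(30)/6240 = 0.00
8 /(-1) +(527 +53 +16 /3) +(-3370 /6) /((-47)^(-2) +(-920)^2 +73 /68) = 44041106169056 /76283758875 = 577.33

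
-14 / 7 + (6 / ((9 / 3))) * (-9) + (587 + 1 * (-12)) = 555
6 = 6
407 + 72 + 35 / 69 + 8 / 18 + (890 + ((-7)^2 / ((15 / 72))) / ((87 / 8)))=41768252 / 30015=1391.58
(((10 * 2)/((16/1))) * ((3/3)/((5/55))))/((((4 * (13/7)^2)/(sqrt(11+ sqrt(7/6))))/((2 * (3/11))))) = 245 * sqrt(6 * sqrt(42)+ 396)/2704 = 1.89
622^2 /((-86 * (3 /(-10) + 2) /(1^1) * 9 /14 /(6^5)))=-23398744320 /731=-32009226.16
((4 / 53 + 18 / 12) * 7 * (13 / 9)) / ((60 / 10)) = 15197 / 5724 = 2.65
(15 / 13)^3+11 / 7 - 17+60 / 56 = -394347 / 30758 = -12.82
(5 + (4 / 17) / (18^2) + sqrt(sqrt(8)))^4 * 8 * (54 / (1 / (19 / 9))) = 304 * (1377 * 2^(3 / 4) + 6886)^4 / 1198435061547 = 1818677.36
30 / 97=0.31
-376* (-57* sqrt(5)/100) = 5358* sqrt(5)/25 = 479.23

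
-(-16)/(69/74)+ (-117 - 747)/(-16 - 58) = 73616/2553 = 28.84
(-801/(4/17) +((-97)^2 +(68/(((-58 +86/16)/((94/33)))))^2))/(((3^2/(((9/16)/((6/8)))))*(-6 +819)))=4646497631515/7532234881776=0.62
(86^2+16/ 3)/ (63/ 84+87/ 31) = 393328/ 189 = 2081.10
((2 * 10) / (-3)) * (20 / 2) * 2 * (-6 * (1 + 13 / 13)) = 1600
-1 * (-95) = 95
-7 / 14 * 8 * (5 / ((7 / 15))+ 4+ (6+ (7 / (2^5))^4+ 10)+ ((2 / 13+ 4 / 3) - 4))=-8073642097 / 71565312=-112.82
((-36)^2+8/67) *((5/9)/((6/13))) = 2822300/1809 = 1560.14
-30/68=-15/34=-0.44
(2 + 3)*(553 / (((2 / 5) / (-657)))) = -9083025 / 2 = -4541512.50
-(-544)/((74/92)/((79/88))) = 247112/407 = 607.15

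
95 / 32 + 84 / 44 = 1717 / 352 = 4.88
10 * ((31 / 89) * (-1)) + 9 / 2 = 181 / 178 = 1.02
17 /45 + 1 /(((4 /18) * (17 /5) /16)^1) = 16489 /765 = 21.55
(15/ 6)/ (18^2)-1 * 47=-30451/ 648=-46.99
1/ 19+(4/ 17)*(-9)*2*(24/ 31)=-32305/ 10013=-3.23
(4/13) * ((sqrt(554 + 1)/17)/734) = 2 * sqrt(555)/81107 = 0.00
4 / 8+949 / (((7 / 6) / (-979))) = -11148845 / 14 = -796346.07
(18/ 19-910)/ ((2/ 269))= -2323084/ 19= -122267.58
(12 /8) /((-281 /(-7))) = 21 /562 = 0.04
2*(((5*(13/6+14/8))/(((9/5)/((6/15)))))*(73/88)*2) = 17155/1188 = 14.44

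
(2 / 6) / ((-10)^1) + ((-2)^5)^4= 31457279 / 30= 1048575.97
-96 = -96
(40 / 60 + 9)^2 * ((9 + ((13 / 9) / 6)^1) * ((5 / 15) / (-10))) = -419659 / 14580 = -28.78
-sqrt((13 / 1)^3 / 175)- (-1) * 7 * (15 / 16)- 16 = -151 / 16- 13 * sqrt(91) / 35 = -12.98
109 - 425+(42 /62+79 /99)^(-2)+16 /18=-58061126575 /184525056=-314.65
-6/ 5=-1.20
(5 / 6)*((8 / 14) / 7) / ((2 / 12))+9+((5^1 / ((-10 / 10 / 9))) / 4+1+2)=227 / 196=1.16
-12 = -12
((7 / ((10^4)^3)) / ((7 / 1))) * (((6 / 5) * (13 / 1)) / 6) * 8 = 13 / 625000000000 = 0.00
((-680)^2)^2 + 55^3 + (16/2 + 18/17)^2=61792224746091/289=213813926457.06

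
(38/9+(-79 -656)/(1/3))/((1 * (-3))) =19807/27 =733.59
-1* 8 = -8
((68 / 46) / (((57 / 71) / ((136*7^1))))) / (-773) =-2298128 / 1013403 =-2.27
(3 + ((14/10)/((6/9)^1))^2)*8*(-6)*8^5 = -11654922.24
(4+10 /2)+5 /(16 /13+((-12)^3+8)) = 201031 /22344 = 9.00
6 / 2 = 3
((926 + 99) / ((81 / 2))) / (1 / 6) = 4100 / 27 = 151.85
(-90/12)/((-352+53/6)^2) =-270/4239481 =-0.00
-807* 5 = -4035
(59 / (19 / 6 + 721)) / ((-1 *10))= -177 / 21725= -0.01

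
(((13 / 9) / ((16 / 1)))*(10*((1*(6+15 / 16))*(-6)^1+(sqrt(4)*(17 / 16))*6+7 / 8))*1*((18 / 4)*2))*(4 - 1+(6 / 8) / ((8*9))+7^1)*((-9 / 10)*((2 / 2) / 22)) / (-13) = -20181 / 2816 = -7.17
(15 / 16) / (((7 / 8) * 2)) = 15 / 28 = 0.54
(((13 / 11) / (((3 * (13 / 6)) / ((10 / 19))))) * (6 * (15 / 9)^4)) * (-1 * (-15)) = 125000 / 1881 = 66.45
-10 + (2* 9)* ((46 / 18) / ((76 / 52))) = 408 / 19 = 21.47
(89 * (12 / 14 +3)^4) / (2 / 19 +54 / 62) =27858668661 / 1380575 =20179.03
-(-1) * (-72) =-72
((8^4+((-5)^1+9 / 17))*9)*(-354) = -221605416 / 17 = -13035612.71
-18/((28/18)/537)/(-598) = 43497/4186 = 10.39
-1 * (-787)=787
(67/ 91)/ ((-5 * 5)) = -67/ 2275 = -0.03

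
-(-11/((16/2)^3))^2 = -121/262144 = -0.00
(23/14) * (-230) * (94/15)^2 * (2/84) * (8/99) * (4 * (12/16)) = -18696976/218295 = -85.65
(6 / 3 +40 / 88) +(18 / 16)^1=315 / 88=3.58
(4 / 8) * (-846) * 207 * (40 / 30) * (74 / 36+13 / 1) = -1757706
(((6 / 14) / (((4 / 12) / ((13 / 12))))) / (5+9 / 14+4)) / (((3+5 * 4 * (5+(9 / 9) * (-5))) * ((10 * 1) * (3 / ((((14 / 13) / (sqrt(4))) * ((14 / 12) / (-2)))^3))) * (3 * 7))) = -0.00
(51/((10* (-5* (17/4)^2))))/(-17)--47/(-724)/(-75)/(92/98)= 612691/144372840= 0.00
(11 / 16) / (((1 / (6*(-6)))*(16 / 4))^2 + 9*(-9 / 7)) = -6237 / 104864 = -0.06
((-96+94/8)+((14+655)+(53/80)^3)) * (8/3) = 99846959/64000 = 1560.11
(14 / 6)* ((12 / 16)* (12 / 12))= 7 / 4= 1.75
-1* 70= -70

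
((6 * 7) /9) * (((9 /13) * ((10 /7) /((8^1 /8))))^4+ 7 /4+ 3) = 1565364259 /58778538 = 26.63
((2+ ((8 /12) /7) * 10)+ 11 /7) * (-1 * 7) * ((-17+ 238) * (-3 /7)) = 20995 /7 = 2999.29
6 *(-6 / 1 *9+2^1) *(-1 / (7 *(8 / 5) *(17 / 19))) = 3705 / 119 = 31.13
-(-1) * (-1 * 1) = -1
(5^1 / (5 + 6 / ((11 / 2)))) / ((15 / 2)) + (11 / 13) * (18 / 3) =5.19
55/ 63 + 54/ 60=1117/ 630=1.77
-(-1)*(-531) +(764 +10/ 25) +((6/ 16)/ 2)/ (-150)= 186719/ 800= 233.40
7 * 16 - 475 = -363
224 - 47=177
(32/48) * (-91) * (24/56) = -26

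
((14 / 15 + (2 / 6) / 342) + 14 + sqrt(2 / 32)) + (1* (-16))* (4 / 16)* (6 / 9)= 128431 / 10260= 12.52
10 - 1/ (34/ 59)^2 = 8079/ 1156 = 6.99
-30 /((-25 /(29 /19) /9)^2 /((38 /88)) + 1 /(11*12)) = -89919720 /23012707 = -3.91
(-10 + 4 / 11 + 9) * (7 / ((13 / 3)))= -147 / 143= -1.03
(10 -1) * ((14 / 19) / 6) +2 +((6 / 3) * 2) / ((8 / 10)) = 154 / 19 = 8.11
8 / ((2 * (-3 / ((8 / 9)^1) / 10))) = -320 / 27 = -11.85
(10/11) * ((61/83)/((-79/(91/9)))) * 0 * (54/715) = 0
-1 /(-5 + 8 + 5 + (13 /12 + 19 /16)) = -48 /493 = -0.10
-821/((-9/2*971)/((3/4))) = 821/5826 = 0.14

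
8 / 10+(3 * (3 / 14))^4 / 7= 1108453 / 1344560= 0.82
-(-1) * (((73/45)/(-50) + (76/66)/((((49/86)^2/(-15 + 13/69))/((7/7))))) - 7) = -11631356117/195252750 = -59.57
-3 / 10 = -0.30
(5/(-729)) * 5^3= -0.86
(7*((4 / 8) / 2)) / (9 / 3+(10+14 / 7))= 7 / 60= 0.12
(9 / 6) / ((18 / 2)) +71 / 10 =109 / 15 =7.27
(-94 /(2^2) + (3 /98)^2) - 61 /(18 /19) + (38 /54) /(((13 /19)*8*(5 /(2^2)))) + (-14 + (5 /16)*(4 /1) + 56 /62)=-13014553912 /130626405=-99.63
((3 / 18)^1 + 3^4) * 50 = 12175 / 3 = 4058.33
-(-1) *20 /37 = 20 /37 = 0.54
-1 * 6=-6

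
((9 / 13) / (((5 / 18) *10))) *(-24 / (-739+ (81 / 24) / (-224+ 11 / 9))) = 0.01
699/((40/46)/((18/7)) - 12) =-144693/2414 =-59.94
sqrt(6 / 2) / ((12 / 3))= 0.43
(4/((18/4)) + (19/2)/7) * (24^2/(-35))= -9056/245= -36.96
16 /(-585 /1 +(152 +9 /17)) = -34 /919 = -0.04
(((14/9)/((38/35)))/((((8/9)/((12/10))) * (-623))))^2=441/45751696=0.00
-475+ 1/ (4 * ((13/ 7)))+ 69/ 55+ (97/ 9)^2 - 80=-101339747/ 231660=-437.45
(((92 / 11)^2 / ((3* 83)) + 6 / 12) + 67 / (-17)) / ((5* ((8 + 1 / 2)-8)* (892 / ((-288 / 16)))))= 9711951 / 380730130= 0.03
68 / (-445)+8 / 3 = 3356 / 1335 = 2.51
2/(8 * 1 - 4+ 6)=1/5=0.20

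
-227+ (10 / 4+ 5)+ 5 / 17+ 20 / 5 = -7317 / 34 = -215.21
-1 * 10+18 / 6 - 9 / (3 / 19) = -64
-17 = -17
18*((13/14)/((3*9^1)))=13/21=0.62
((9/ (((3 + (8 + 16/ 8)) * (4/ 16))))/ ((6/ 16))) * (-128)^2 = 1572864/ 13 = 120989.54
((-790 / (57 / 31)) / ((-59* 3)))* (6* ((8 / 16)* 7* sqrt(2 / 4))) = 85715* sqrt(2) / 3363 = 36.04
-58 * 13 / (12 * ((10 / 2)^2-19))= -377 / 36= -10.47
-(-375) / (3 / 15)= 1875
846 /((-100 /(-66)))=13959 /25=558.36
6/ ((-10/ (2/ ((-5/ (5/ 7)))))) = 6/ 35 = 0.17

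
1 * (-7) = -7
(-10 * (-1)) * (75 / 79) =750 / 79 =9.49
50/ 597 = 0.08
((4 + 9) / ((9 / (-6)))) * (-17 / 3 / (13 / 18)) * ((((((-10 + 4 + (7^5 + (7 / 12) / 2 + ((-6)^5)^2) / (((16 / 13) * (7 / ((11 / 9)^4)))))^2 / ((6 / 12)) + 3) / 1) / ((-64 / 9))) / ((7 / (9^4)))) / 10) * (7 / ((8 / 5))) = -1924729222154354578.72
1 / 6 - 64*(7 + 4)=-4223 / 6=-703.83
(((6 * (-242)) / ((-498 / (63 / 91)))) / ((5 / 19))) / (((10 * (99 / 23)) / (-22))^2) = 2.00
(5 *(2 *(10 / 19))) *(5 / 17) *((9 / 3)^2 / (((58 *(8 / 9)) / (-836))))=-111375 / 493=-225.91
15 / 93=5 / 31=0.16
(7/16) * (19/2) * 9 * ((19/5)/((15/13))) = 98553/800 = 123.19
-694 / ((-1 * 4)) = 347 / 2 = 173.50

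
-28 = -28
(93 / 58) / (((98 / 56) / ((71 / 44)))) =6603 / 4466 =1.48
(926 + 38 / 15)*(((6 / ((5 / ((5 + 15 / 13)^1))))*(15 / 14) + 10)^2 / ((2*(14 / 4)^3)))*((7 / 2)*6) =29604242560 / 405769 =72958.36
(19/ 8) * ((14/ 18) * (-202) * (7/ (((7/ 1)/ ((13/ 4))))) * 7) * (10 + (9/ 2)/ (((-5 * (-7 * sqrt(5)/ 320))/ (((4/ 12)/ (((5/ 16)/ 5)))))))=-5588128 * sqrt(5)/ 15 - 6112015/ 72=-917918.04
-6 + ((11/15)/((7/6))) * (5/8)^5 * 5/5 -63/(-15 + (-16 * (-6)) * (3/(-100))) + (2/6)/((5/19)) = -294750727/256327680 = -1.15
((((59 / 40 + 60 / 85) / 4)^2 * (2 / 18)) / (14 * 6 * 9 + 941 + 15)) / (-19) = -2199289 / 2165896396800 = -0.00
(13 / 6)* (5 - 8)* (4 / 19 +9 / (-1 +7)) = -845 / 76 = -11.12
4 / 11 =0.36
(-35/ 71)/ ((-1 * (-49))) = -0.01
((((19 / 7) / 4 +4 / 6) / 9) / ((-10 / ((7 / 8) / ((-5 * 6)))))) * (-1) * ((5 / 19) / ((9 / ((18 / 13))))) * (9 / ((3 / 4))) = -113 / 533520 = -0.00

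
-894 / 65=-13.75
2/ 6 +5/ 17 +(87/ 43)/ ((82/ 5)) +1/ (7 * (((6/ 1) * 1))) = 0.77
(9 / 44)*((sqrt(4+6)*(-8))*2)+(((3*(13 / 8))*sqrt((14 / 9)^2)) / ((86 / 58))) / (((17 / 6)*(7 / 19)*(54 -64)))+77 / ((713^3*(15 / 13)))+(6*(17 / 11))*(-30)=-48732968613450799 / 174875875618620 -36*sqrt(10) / 11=-289.02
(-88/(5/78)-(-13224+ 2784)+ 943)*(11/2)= 550561/10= 55056.10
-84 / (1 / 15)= -1260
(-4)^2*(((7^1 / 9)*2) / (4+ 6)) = 112 / 45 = 2.49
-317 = -317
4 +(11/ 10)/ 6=251/ 60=4.18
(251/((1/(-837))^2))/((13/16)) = 2813485104/13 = 216421931.08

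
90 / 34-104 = -1723 / 17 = -101.35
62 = 62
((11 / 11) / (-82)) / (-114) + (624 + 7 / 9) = 624.78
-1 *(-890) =890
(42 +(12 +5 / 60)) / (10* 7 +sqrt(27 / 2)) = 22715 / 29319-649* sqrt(6) / 39092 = 0.73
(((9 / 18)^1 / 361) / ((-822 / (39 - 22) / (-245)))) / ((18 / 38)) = 0.01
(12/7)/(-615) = -4/1435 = -0.00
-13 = -13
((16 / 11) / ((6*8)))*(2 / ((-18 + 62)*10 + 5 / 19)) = 38 / 276045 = 0.00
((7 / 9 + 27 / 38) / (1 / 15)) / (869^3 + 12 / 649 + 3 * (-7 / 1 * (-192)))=1651705 / 48552494290194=0.00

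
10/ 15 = 2/ 3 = 0.67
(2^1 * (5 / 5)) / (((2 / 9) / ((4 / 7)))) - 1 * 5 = 1 / 7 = 0.14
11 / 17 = 0.65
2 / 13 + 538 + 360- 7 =11585 / 13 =891.15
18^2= 324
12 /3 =4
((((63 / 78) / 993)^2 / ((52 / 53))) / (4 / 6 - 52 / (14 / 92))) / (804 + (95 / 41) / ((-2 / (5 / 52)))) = -319431 / 129873944694787228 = -0.00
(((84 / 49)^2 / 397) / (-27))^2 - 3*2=-20434637030 / 3405772881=-6.00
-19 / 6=-3.17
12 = 12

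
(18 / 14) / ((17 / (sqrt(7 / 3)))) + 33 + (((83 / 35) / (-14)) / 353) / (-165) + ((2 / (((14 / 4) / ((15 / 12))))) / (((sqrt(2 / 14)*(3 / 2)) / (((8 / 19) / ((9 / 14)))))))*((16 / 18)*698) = 3*sqrt(21) / 119 + 941821733 / 28540050 + 893440*sqrt(7) / 4617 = 545.10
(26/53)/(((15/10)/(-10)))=-520/159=-3.27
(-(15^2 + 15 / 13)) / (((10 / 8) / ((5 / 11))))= -11760 / 143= -82.24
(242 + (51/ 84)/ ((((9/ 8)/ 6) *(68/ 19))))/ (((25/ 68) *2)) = 173434/ 525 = 330.35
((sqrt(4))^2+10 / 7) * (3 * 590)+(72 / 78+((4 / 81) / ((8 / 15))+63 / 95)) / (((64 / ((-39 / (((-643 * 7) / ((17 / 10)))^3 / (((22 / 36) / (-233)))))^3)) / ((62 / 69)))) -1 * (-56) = 9664.57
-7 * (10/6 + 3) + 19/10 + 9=-21.77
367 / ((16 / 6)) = 1101 / 8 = 137.62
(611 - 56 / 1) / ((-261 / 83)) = -15355 / 87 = -176.49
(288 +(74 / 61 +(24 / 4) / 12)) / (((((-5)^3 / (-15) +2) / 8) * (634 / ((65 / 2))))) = 11.50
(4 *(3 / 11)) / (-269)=-12 / 2959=-0.00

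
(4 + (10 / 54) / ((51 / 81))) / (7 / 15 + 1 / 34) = 8.66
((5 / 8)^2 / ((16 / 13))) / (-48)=-325 / 49152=-0.01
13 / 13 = 1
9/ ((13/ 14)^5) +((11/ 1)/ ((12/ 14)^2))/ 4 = 897146831/ 53466192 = 16.78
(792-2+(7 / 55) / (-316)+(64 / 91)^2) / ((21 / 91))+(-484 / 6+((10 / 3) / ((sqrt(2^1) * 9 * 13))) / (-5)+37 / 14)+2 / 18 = 333549564709 / 99639540-sqrt(2) / 351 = 3347.56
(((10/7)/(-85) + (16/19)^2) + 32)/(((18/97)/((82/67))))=5585418110/25904277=215.62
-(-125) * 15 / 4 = 1875 / 4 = 468.75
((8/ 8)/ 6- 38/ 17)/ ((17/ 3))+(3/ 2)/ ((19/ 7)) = 1030/ 5491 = 0.19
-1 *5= -5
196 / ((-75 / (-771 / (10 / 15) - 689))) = 361718 / 75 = 4822.91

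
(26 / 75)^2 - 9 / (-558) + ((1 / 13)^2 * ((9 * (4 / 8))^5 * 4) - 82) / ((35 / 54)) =-58.99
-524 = -524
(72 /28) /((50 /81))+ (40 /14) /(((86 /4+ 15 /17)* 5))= 558169 /133175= 4.19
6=6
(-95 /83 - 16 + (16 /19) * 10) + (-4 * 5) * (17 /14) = -364389 /11039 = -33.01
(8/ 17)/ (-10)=-4/ 85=-0.05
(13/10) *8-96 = -428/5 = -85.60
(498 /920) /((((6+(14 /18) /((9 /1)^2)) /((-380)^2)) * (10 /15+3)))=3931744860 /1108393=3547.25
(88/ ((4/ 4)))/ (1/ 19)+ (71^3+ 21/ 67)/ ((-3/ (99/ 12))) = -131666271/ 134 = -982584.11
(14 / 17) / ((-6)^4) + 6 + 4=110167 / 11016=10.00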